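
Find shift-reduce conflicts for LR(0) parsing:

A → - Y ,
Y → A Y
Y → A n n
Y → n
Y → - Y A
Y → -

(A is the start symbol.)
Yes — I3: [Y → - .] vs [A → . - Y ,]; I9: [Y → n .] vs [Y → A n . n]

Augment with A' → A and build the canonical LR(0) collection (I0 = CLOSURE({[A' → . A]}), then GOTO on every symbol after a dot until no new states appear). It has 13 states:
  I0: { [A → . - Y ,], [A' → . A] }  — shift
  I1: { [A → - . Y ,], [A → . - Y ,], [Y → . - Y A], [Y → . -], [Y → . A Y], [Y → . A n n], [Y → . n] }  — shift
  I2: { [A' → A .] }  — accept
  I3: { [A → - . Y ,], [A → . - Y ,], [Y → - . Y A], [Y → - .], [Y → . - Y A], [Y → . -], [Y → . A Y], [Y → . A n n], [Y → . n] }  — shift, reduce
  I4: { [A → . - Y ,], [Y → . - Y A], [Y → . -], [Y → . A Y], [Y → . A n n], [Y → . n], [Y → A . Y], [Y → A . n n] }  — shift
  I5: { [A → - Y . ,] }  — shift
  I6: { [Y → n .] }  — reduce
  I7: { [A → - Y , .] }  — reduce
  I8: { [Y → A Y .] }  — reduce
  I9: { [Y → A n . n], [Y → n .] }  — shift, reduce
  I10: { [Y → A n n .] }  — reduce
  I11: { [A → - Y . ,], [A → . - Y ,], [Y → - Y . A] }  — shift
  I12: { [Y → - Y A .] }  — reduce

I3 contains reduce item [Y → - .] and shift items [A → . - Y ,], [Y → . -], [Y → . - Y A], [Y → . n] — shift-reduce conflict.
I9 contains reduce item [Y → n .] and shift item [Y → A n . n] — shift-reduce conflict.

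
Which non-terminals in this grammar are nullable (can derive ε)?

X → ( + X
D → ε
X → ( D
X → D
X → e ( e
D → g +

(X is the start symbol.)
{ 'D', 'X' }

ε-productions: D → ε
So D is immediately nullable.
X → D: every symbol on the right is nullable, so X is nullable too.
Every non-terminal is now nullable.
Nullable = { 'D', 'X' }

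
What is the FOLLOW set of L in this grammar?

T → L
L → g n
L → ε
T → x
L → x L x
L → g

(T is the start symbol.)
In T → L: L is at the end, add FOLLOW(T)
In L → x L x: L is followed by x, add FIRST(x) \ {ε} = { 'x' }

The FOLLOW sets referred to above (computed the same way, to a fixed point):
  FOLLOW(T) = { $ }

Taking the union: FOLLOW(L) = { $, 'x' }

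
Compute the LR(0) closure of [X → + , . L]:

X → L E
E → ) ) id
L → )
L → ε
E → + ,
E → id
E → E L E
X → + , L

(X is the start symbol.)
To compute CLOSURE, for each item [A → α.Bβ] where B is a non-terminal, add [B → .γ] for all productions B → γ; repeat for the newly added items until nothing changes.

Start with: [X → + , . L]
  [X → + , . L] has the dot before L: add [L → . )], [L → .]
No further items can be added.

CLOSURE = { [L → . )], [L → .], [X → + , . L] }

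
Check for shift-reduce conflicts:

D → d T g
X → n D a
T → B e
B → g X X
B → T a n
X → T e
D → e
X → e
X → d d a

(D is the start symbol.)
A shift-reduce conflict occurs when an LR(0) state has both:
  - a complete (reduce) item [A → α .] (dot at the end), and
  - a shift item [B → β . c γ] (dot before a terminal).

Augment with D' → D and build the canonical LR(0) collection (I0 = CLOSURE({[D' → . D]}), then GOTO on every symbol after a dot until no new states appear). It has 22 states:
  I0: { [D → . d T g], [D → . e], [D' → . D] }  — shift
  I1: { [D' → D .] }  — accept
  I2: { [B → . T a n], [B → . g X X], [D → d . T g], [T → . B e] }  — shift
  I3: { [D → e .] }  — reduce
  I4: { [T → B . e] }  — shift
  I5: { [B → T . a n], [D → d T . g] }  — shift
  I6: { [B → . T a n], [B → . g X X], [B → g . X X], [T → . B e], [X → . T e], [X → . d d a], [X → . e], [X → . n D a] }  — shift
  I7: { [B → T . a n], [X → T . e] }  — shift
  I8: { [B → . T a n], [B → . g X X], [B → g X . X], [T → . B e], [X → . T e], [X → . d d a], [X → . e], [X → . n D a] }  — shift
  I9: { [X → d . d a] }  — shift
  I10: { [X → e .] }  — reduce
  I11: { [D → . d T g], [D → . e], [X → n . D a] }  — shift
  I12: { [X → n D . a] }  — shift
  I13: { [X → n D a .] }  — reduce
  I14: { [X → d d . a] }  — shift
  I15: { [X → d d a .] }  — reduce
  I16: { [B → g X X .] }  — reduce
  I17: { [B → T a . n] }  — shift
  I18: { [X → T e .] }  — reduce
  I19: { [B → T a n .] }  — reduce
  I20: { [D → d T g .] }  — reduce
  I21: { [T → B e .] }  — reduce

No state contains both a complete item and a shift item.

Answer: No shift-reduce conflicts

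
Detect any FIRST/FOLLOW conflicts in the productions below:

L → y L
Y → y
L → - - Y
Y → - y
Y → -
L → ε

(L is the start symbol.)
No FIRST/FOLLOW conflicts.

A FIRST/FOLLOW conflict occurs when a non-terminal N has a nullable alternative N → β (β ⇒* ε) and another alternative N → α with FIRST(α) ∩ FOLLOW(N) ≠ ∅: on such a lookahead the parser cannot decide between expanding α and letting N vanish via β.

Nullable non-terminals: L.

L: nullable alternative(s) L → ε; FOLLOW(L) = { $ }
  L → y L: FIRST \ {ε} = { 'y' } — disjoint from FOLLOW(L)
  L → - - Y: FIRST \ {ε} = { '-' } — disjoint from FOLLOW(L)
  L → ε: FIRST \ {ε} = { } — this is the only nullable alternative, skip

Y has no nullable alternative, so no FIRST/FOLLOW check is needed there.

No FIRST/FOLLOW conflicts found.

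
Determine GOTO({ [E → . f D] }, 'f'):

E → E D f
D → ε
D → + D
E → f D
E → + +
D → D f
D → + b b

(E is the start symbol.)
GOTO(I, 'f') = CLOSURE({ [A → αX.β] : [A → α.Xβ] ∈ I, X = 'f' })

Items with dot before 'f', with the dot advanced:
  [E → . f D] → [E → f . D]
Closure of the advanced items:
  [E → f . D] has the dot before D: add [D → .], [D → . + D], [D → . D f], [D → . + b b]

GOTO = { [D → . + D], [D → . + b b], [D → . D f], [D → .], [E → f . D] }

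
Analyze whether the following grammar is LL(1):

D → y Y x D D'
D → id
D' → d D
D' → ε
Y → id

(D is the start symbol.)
No. Predict set conflict for D': { 'd' }

Relevant sets:
  FOLLOW(D') = { $, 'd' }

For D:
  PREDICT(D → y Y x D D') = { 'y' }
  PREDICT(D → id) = { 'id' }
For D':
  PREDICT(D' → d D) = { 'd' }
  PREDICT(D' → ε) = { $, 'd' }
Y has a single production, so nothing to check there.

Conflict found: Predict set conflict for D': { 'd' }
The grammar is NOT LL(1).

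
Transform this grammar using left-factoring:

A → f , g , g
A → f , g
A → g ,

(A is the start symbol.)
Left-factoring transforms A → αβ₁ | αβ₂ into A → αA' and A' → β₁ | β₂
(α is the longest common prefix among the alternatives). Repeat until
no nonterminal has two alternatives with a common prefix.

Round 1: A has alternatives sharing prefix 'f , g'. Introduce A': A → f , g A'
  Add: A' → , g
  Add: A' → ε

No remaining common prefixes — done.

Resulting grammar:
A → f , g A'
A' → , g
A' → ε
A → g ,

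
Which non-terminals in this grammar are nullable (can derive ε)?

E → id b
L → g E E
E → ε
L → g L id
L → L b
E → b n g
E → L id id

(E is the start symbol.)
{ 'E' }

ε-productions: E → ε
So E is immediately nullable.
No further non-terminal can be added: every production for the remaining non-terminals contains a terminal or a non-nullable non-terminal.
Nullable = { 'E' }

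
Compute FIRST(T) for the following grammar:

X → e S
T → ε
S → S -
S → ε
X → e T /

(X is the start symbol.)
{ ε }

To compute FIRST(T), examine every production with T on the left-hand side, reading each right-hand side left to right until a non-nullable symbol is reached.

From T → ε:
  - ε-production, so ε ∈ FIRST(T)

Collecting: FIRST(T) = { ε }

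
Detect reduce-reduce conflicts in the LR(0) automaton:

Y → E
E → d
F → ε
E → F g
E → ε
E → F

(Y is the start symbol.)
Yes — I0: [E → .] vs [F → .]

A reduce-reduce conflict occurs when an LR(0) state has two complete items [A → α .] and [B → β .] — both call for a reduction, and with no lookahead the parser cannot choose between them.

Augment with Y' → Y and build the canonical LR(0) collection (I0 = CLOSURE({[Y' → . Y]}), then GOTO on every symbol after a dot until no new states appear). It has 6 states:
  I0: { [E → . F g], [E → . F], [E → . d], [E → .], [F → .], [Y → . E], [Y' → . Y] }  — shift, 2 reduces
  I1: { [Y → E .] }  — reduce
  I2: { [E → F . g], [E → F .] }  — shift, reduce
  I3: { [Y' → Y .] }  — accept
  I4: { [E → d .] }  — reduce
  I5: { [E → F g .] }  — reduce

I0 contains complete items [E → .], [F → .] — reduce-reduce conflict.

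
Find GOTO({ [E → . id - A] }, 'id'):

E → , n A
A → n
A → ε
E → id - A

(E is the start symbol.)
{ [E → id . - A] }

GOTO(I, 'id') = CLOSURE({ [A → αX.β] : [A → α.Xβ] ∈ I, X = 'id' })

Items with dot before 'id', with the dot advanced:
  [E → . id - A] → [E → id . - A]
Closure adds nothing (no advanced item has the dot before a non-terminal).

GOTO = { [E → id . - A] }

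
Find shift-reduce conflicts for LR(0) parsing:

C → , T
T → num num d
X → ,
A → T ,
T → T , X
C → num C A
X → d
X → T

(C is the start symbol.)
A shift-reduce conflict occurs when an LR(0) state has both:
  - a complete (reduce) item [A → α .] (dot at the end), and
  - a shift item [B → β . c γ] (dot before a terminal).

Augment with C' → C and build the canonical LR(0) collection (I0 = CLOSURE({[C' → . C]}), then GOTO on every symbol after a dot until no new states appear). It has 17 states:
  I0: { [C → . , T], [C → . num C A], [C' → . C] }  — shift
  I1: { [C → , . T], [T → . T , X], [T → . num num d] }  — shift
  I2: { [C' → C .] }  — accept
  I3: { [C → . , T], [C → . num C A], [C → num . C A] }  — shift
  I4: { [A → . T ,], [C → num C . A], [T → . T , X], [T → . num num d] }  — shift
  I5: { [C → num C A .] }  — reduce
  I6: { [A → T . ,], [T → T . , X] }  — shift
  I7: { [T → num . num d] }  — shift
  I8: { [T → num num . d] }  — shift
  I9: { [T → num num d .] }  — reduce
  I10: { [A → T , .], [T → . T , X], [T → . num num d], [T → T , . X], [X → . ,], [X → . T], [X → . d] }  — shift, reduce
  I11: { [X → , .] }  — reduce
  I12: { [T → T . , X], [X → T .] }  — shift, reduce
  I13: { [T → T , X .] }  — reduce
  I14: { [X → d .] }  — reduce
  I15: { [T → . T , X], [T → . num num d], [T → T , . X], [X → . ,], [X → . T], [X → . d] }  — shift
  I16: { [C → , T .], [T → T . , X] }  — shift, reduce

I10 contains reduce item [A → T , .] and shift items [T → . num num d], [X → . ,], [X → . d] — shift-reduce conflict.
I12 contains reduce item [X → T .] and shift item [T → T . , X] — shift-reduce conflict.
I16 contains reduce item [C → , T .] and shift item [T → T . , X] — shift-reduce conflict.

Answer: Yes — I10: [A → T , .] vs [T → . num num d]; I12: [X → T .] vs [T → T . , X]; I16: [C → , T .] vs [T → T . , X]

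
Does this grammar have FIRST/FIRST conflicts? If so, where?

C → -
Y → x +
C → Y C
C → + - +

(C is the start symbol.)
FIRST sets of the non-terminals at (or reachable through a nullable prefix from) the front of some alternative:
  FIRST(Y) = { 'x' }

Productions for C:
  C → -: FIRST = { '-' }
  C → Y C: FIRST = { 'x' }
  C → + - +: FIRST = { '+' }
Y has only one production, so no FIRST/FIRST conflict is possible there.

All alternatives of each non-terminal have pairwise disjoint FIRST sets.

Answer: No FIRST/FIRST conflicts.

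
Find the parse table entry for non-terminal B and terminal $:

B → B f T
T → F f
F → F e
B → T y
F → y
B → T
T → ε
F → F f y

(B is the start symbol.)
B → T

To find M[B, $], we find productions for B where $ is in the predict set (PREDICT(N → α) = (FIRST(α) \ {ε}) ∪ (FOLLOW(N) if α ⇒* ε)).

Relevant sets:
  FIRST(B) = { 'f', 'y', ε }
  FIRST(T) = { 'y', ε }
  FOLLOW(B) = { $, 'f' }

B → B f T: PREDICT = { 'f', 'y' }
B → T y: PREDICT = { 'y' }
B → T: PREDICT = { $, 'f', 'y' }
  $ is in predict set, so this production goes in M[B, $]

M[B, $] = B → T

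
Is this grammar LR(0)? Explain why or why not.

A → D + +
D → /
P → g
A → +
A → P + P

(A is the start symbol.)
Yes, the grammar is LR(0)

A grammar is LR(0) if no state in the canonical LR(0) collection has:
  - both a shift item (dot before a terminal) and a complete item (shift-reduce conflict), or
  - two or more complete items (reduce-reduce conflict; the accept item [A' → A .] counts as a complete item here).

Augment with A' → A and build the canonical LR(0) collection (I0 = CLOSURE({[A' → . A]}), then GOTO on every symbol after a dot until no new states appear). It has 11 states:
  I0: { [A → . +], [A → . D + +], [A → . P + P], [A' → . A], [D → . /], [P → . g] }  — shift
  I1: { [A → + .] }  — reduce
  I2: { [D → / .] }  — reduce
  I3: { [A' → A .] }  — accept
  I4: { [A → D . + +] }  — shift
  I5: { [A → P . + P] }  — shift
  I6: { [P → g .] }  — reduce
  I7: { [A → P + . P], [P → . g] }  — shift
  I8: { [A → P + P .] }  — reduce
  I9: { [A → D + . +] }  — shift
  I10: { [A → D + + .] }  — reduce

Every state is either a pure shift/goto state or contains exactly one complete item and nothing to shift — no conflicts. The grammar is LR(0).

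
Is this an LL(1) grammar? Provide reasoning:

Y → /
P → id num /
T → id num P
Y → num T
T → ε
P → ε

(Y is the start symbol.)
A grammar is LL(1) if for each non-terminal N with multiple productions, the predict sets of those productions are pairwise disjoint, where PREDICT(N → α) = (FIRST(α) \ {ε}) ∪ (FOLLOW(N) if α ⇒* ε).

Relevant sets:
  FOLLOW(P) = { $ }
  FOLLOW(T) = { $ }

For Y:
  PREDICT(Y → '/') = { '/' }
  PREDICT(Y → num T) = { 'num' }
For P:
  PREDICT(P → id num '/') = { 'id' }
  PREDICT(P → ε) = { $ }
For T:
  PREDICT(T → id num P) = { 'id' }
  PREDICT(T → ε) = { $ }

All predict sets are disjoint. The grammar IS LL(1).

Answer: Yes, the grammar is LL(1).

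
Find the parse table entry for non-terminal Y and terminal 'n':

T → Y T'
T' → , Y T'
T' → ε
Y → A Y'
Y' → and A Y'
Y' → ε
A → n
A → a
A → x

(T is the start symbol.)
Y → A Y'

To find M[Y, 'n'], we find productions for Y where 'n' is in the predict set (PREDICT(N → α) = (FIRST(α) \ {ε}) ∪ (FOLLOW(N) if α ⇒* ε)).

Relevant sets:
  FIRST(A) = { 'a', 'n', 'x' }

Y → A Y': PREDICT = { 'a', 'n', 'x' }
  'n' is in predict set, so this production goes in M[Y, 'n']

M[Y, 'n'] = Y → A Y'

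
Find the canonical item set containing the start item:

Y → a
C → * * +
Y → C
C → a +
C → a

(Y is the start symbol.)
First, augment the grammar with Y' → Y
I₀ = CLOSURE({ [Y' → . Y] }):
  [Y' → . Y] has the dot before Y: add [Y → . a], [Y → . C]
  [Y → . C] has the dot before C: add [C → . * * +], [C → . a +], [C → . a]
No further items can be added.

I₀ = { [C → . * * +], [C → . a +], [C → . a], [Y → . C], [Y → . a], [Y' → . Y] }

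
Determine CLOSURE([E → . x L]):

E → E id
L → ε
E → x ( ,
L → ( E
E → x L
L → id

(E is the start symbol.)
{ [E → . x L] }

Start with: [E → . x L]
The dot precedes the terminal x, so nothing is added.

CLOSURE = { [E → . x L] }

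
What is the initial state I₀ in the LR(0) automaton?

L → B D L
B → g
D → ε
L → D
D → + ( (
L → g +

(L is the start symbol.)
First, augment the grammar with L' → L
I₀ = CLOSURE({ [L' → . L] }):
  [L' → . L] has the dot before L: add [L → . B D L], [L → . D], [L → . g +]
  [L → . B D L] has the dot before B: add [B → . g]
  [L → . D] has the dot before D: add [D → .], [D → . + ( (]
No further items can be added.

I₀ = { [B → . g], [D → . + ( (], [D → .], [L → . B D L], [L → . D], [L → . g +], [L' → . L] }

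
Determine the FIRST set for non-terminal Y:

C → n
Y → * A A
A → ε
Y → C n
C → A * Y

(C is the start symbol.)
{ '*', 'n' }

FIRST sets of the other non-terminals involved (by the same procedure, iterated to a fixed point):
  FIRST(C) = { '*', 'n' }

From Y → * A A:
  - '*' is a terminal: add '*' and stop
From Y → C n:
  - C is a non-terminal: add FIRST(C) \ {ε} = { '*', 'n' }
    C is not nullable, so stop

Collecting: FIRST(Y) = { '*', 'n' }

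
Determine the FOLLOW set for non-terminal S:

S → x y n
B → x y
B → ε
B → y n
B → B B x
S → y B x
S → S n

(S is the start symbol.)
To compute FOLLOW(S), find every occurrence of S on a right-hand side N → α S β: add FIRST(β) \ {ε}, and if β is empty or nullable also add FOLLOW(N). Iterate to a fixed point.

S is the start symbol, so $ ∈ FOLLOW(S).
In S → S n: S is followed by n, add FIRST(n) \ {ε} = { 'n' }

Taking the union: FOLLOW(S) = { $, 'n' }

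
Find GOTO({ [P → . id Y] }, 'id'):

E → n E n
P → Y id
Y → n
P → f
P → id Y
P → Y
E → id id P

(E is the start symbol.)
GOTO(I, 'id') = CLOSURE({ [A → αX.β] : [A → α.Xβ] ∈ I, X = 'id' })

Items with dot before 'id', with the dot advanced:
  [P → . id Y] → [P → id . Y]
Closure of the advanced items:
  [P → id . Y] has the dot before Y: add [Y → . n]

GOTO = { [P → id . Y], [Y → . n] }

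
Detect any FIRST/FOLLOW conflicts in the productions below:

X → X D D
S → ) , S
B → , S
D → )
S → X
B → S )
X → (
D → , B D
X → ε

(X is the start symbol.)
Yes. X → X D D with FOLLOW(X) on { ')', ',' }; S → ')' ',' S with FOLLOW(S) on { ')' }

Nullable non-terminals: S, X.
FIRST sets used below: FIRST(X) = { '(', ')', ',', ε }, FIRST(D) = { ')', ',' }

S: nullable alternative(s) S → X; FOLLOW(S) = { ')', ',' }
  S → ) , S: FIRST \ {ε} = { ')' } — overlaps FOLLOW(S) on { ')' }: CONFLICT
  S → X: FIRST \ {ε} = { '(', ')', ',' } — this is the only nullable alternative, skip

X: nullable alternative(s) X → ε; FOLLOW(X) = { $, ')', ',' }
  X → X D D: FIRST \ {ε} = { '(', ')', ',' } — overlaps FOLLOW(X) on { ')', ',' }: CONFLICT
  X → (: FIRST \ {ε} = { '(' } — disjoint from FOLLOW(X)
  X → ε: FIRST \ {ε} = { } — this is the only nullable alternative, skip

B, D have no nullable alternative, so no FIRST/FOLLOW check is needed there.

So the grammar has 2 FIRST/FOLLOW conflicts (marked CONFLICT above).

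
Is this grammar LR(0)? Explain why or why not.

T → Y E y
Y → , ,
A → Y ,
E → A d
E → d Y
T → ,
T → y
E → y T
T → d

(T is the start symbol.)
No. Shift-reduce conflict between [T → , .] and [Y → , . ,]

Augment with T' → T and build the canonical LR(0) collection (I0 = CLOSURE({[T' → . T]}), then GOTO on every symbol after a dot until no new states appear). It has 18 states:
  I0: { [T → . ,], [T → . Y E y], [T → . d], [T → . y], [T' → . T], [Y → . , ,] }  — shift
  I1: { [T → , .], [Y → , . ,] }  — shift, reduce
  I2: { [T' → T .] }  — accept
  I3: { [A → . Y ,], [E → . A d], [E → . d Y], [E → . y T], [T → Y . E y], [Y → . , ,] }  — shift
  I4: { [T → d .] }  — reduce
  I5: { [T → y .] }  — reduce
  I6: { [Y → , . ,] }  — shift
  I7: { [E → A . d] }  — shift
  I8: { [T → Y E . y] }  — shift
  I9: { [A → Y . ,] }  — shift
  I10: { [E → d . Y], [Y → . , ,] }  — shift
  I11: { [E → y . T], [T → . ,], [T → . Y E y], [T → . d], [T → . y], [Y → . , ,] }  — shift
  I12: { [E → y T .] }  — reduce
  I13: { [E → d Y .] }  — reduce
  I14: { [A → Y , .] }  — reduce
  I15: { [T → Y E y .] }  — reduce
  I16: { [E → A d .] }  — reduce
  I17: { [Y → , , .] }  — reduce

Conflict in state I1:
  Shift-reduce conflict between [T → , .] and [Y → , . ,]
So the grammar is NOT LR(0).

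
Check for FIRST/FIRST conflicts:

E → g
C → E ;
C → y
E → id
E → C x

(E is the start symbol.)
Yes. E → g / E → C x on { 'g' }; E → id / E → C x on { 'id' }; C → E ';' / C → y on { 'y' }

A FIRST/FIRST conflict occurs when two productions N → α and N → β for the same non-terminal have FIRST(α) ∩ FIRST(β) ≠ ∅ (with ε ∈ FIRST of a nullable right-hand side, so two nullable alternatives also conflict).

FIRST sets of the non-terminals at (or reachable through a nullable prefix from) the front of some alternative:
  FIRST(C) = { 'g', 'id', 'y' }
  FIRST(E) = { 'g', 'id', 'y' }

Productions for E:
  E → g: FIRST = { 'g' }
  E → id: FIRST = { 'id' }
  E → C x: FIRST = { 'g', 'id', 'y' }
Productions for C:
  C → E ;: FIRST = { 'g', 'id', 'y' }
  C → y: FIRST = { 'y' }

Conflict for E: E → g and E → C x
  Overlap: { 'g' }
Conflict for E: E → id and E → C x
  Overlap: { 'id' }
Conflict for C: C → E ; and C → y
  Overlap: { 'y' }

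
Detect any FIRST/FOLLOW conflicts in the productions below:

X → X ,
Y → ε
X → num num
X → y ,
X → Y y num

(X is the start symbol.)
Nullable non-terminals: Y.
Y has a nullable alternative but only one production, so nothing to check.

X has no nullable alternative, so no FIRST/FOLLOW check is needed there.

No FIRST/FOLLOW conflicts found.

Answer: No FIRST/FOLLOW conflicts.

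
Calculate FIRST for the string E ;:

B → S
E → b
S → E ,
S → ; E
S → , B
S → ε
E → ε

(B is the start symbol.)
{ ';', 'b' }

FIRST sets of the non-terminals involved (from the grammar, by fixed-point iteration):
  FIRST(E) = { 'b', ε }

To compute FIRST(E ;), process the symbols left to right:
Symbol E is a non-terminal. Add FIRST(E) \ {ε} = { 'b' }
E is nullable (ε ∈ FIRST(E)), continue to the next symbol.
Symbol ; is a terminal. Add ';' and stop.
FIRST(E ;) = { ';', 'b' }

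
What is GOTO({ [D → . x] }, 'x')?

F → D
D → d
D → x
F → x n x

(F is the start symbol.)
GOTO(I, 'x') = CLOSURE({ [A → αX.β] : [A → α.Xβ] ∈ I, X = 'x' })

Items with dot before 'x', with the dot advanced:
  [D → . x] → [D → x .]
Closure adds nothing (no advanced item has the dot before a non-terminal).

GOTO = { [D → x .] }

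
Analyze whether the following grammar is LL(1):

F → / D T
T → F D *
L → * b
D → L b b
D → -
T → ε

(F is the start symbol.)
Yes, the grammar is LL(1).

A grammar is LL(1) if for each non-terminal N with multiple productions, the predict sets of those productions are pairwise disjoint, where PREDICT(N → α) = (FIRST(α) \ {ε}) ∪ (FOLLOW(N) if α ⇒* ε).

Relevant sets:
  FIRST(F) = { '/' }
  FIRST(L) = { '*' }
  FOLLOW(T) = { $, '*', '-' }

For T:
  PREDICT(T → F D '*') = { '/' }
  PREDICT(T → ε) = { $, '*', '-' }
For D:
  PREDICT(D → L b b) = { '*' }
  PREDICT(D → '-') = { '-' }
F, L have a single production, so nothing to check there.

All predict sets are disjoint. The grammar IS LL(1).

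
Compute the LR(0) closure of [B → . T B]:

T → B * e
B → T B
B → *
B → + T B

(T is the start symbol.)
To compute CLOSURE, for each item [A → α.Bβ] where B is a non-terminal, add [B → .γ] for all productions B → γ; repeat for the newly added items until nothing changes.

Start with: [B → . T B]
  [B → . T B] has the dot before T: add [T → . B * e]
  [T → . B * e] has the dot before B: add [B → . *], [B → . + T B]
No further items can be added.

CLOSURE = { [B → . *], [B → . + T B], [B → . T B], [T → . B * e] }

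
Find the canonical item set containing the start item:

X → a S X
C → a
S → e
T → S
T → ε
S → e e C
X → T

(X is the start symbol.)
{ [S → . e e C], [S → . e], [T → . S], [T → .], [X → . T], [X → . a S X], [X' → . X] }

First, augment the grammar with X' → X
I₀ = CLOSURE({ [X' → . X] }):
  [X' → . X] has the dot before X: add [X → . a S X], [X → . T]
  [X → . T] has the dot before T: add [T → . S], [T → .]
  [T → . S] has the dot before S: add [S → . e], [S → . e e C]
No further items can be added.

I₀ = { [S → . e e C], [S → . e], [T → . S], [T → .], [X → . T], [X → . a S X], [X' → . X] }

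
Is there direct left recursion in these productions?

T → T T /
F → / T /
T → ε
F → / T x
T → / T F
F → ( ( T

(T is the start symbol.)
T → T T /: LEFT RECURSIVE (starts with T)
F → / T /: starts with '/'
T → ε: starts with ε
F → / T x: starts with '/'
T → / T F: starts with '/'
F → ( ( T: starts with '('

The grammar has direct left recursion on: T.

Answer: Yes, T is left-recursive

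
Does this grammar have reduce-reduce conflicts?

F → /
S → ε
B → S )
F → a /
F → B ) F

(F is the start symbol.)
Augment with F' → F and build the canonical LR(0) collection (I0 = CLOSURE({[F' → . F]}), then GOTO on every symbol after a dot until no new states appear). It has 10 states:
  I0: { [B → . S )], [F → . /], [F → . B ) F], [F → . a /], [F' → . F], [S → .] }  — shift, reduce
  I1: { [F → / .] }  — reduce
  I2: { [F → B . ) F] }  — shift
  I3: { [F' → F .] }  — accept
  I4: { [B → S . )] }  — shift
  I5: { [F → a . /] }  — shift
  I6: { [F → a / .] }  — reduce
  I7: { [B → S ) .] }  — reduce
  I8: { [B → . S )], [F → . /], [F → . B ) F], [F → . a /], [F → B ) . F], [S → .] }  — shift, reduce
  I9: { [F → B ) F .] }  — reduce

No state contains more than one complete item.

Answer: No reduce-reduce conflicts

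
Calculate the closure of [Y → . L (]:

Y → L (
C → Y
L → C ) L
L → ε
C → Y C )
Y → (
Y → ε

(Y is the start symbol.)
Start with: [Y → . L (]
  [Y → . L (] has the dot before L: add [L → . C ) L], [L → .]
  [L → . C ) L] has the dot before C: add [C → . Y], [C → . Y C )]
  [C → . Y] has the dot before Y: add [Y → . (], [Y → .]
No further items can be added.

CLOSURE = { [C → . Y C )], [C → . Y], [L → . C ) L], [L → .], [Y → . (], [Y → . L (], [Y → .] }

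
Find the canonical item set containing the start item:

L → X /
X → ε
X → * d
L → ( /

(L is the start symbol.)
First, augment the grammar with L' → L
I₀ = CLOSURE({ [L' → . L] }):
  [L' → . L] has the dot before L: add [L → . X /], [L → . ( /]
  [L → . X /] has the dot before X: add [X → .], [X → . * d]
No further items can be added.

I₀ = { [L → . ( /], [L → . X /], [L' → . L], [X → . * d], [X → .] }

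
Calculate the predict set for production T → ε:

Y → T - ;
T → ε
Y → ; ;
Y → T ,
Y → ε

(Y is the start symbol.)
{ ',', '-' }

PREDICT(T → ε) = (FIRST(RHS) \ {ε}) ∪ (FOLLOW(T) if ε ∈ FIRST(RHS), i.e. RHS ⇒* ε)
The right-hand side is ε (FIRST(ε) = { ε }), so the predict set is FOLLOW(T) = { ',', '-' }
PREDICT(T → ε) = { ',', '-' }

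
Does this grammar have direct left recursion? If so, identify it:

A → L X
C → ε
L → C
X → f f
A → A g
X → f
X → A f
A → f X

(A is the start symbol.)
A → L X: starts with L
C → ε: starts with ε
L → C: starts with C
X → f f: starts with f
A → A g: LEFT RECURSIVE (starts with A)
X → f: starts with f
X → A f: starts with A
A → f X: starts with f

The grammar has direct left recursion on: A.

Answer: Yes, A is left-recursive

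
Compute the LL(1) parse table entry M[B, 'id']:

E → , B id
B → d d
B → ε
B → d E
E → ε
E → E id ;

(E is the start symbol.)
To find M[B, 'id'], we find productions for B where 'id' is in the predict set (PREDICT(N → α) = (FIRST(α) \ {ε}) ∪ (FOLLOW(N) if α ⇒* ε)).

Relevant sets:
  FOLLOW(B) = { 'id' }

B → d d: PREDICT = { 'd' }
B → ε: PREDICT = { 'id' }
  'id' is in predict set, so this production goes in M[B, 'id']
B → d E: PREDICT = { 'd' }

M[B, 'id'] = B → ε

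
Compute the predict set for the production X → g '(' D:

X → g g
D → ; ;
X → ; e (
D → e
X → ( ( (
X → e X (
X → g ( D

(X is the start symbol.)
{ 'g' }

PREDICT(X → g '(' D) = (FIRST(RHS) \ {ε}) ∪ (FOLLOW(X) if ε ∈ FIRST(RHS), i.e. RHS ⇒* ε)
FIRST(g '(' D) = { 'g' }
ε ∉ FIRST(g '(' D), so FOLLOW(X) is not added.
PREDICT(X → g '(' D) = { 'g' }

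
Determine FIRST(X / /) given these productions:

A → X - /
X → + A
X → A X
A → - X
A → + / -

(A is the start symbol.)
FIRST sets of the non-terminals involved (from the grammar, by fixed-point iteration):
  FIRST(X) = { '+', '-' }

To compute FIRST(X / /), process the symbols left to right:
Symbol X is a non-terminal. Add FIRST(X) \ {ε} = { '+', '-' }
X is not nullable (ε ∉ FIRST(X)), so stop here.
FIRST(X / /) = { '+', '-' }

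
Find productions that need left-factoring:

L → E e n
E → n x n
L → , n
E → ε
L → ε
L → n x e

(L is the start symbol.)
No, left-factoring is not needed

Left-factoring is needed when two productions for the same non-terminal
share a common prefix on the right-hand side.

Productions for L:
  L → E e n
  L → , n
  L → ε
  L → n x e
Productions for E:
  E → n x n
  E → ε

No common prefixes found.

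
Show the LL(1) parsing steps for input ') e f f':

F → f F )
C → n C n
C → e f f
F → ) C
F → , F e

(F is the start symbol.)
Stack is shown with the top on the left.

Stack    Input      Action
--------------------------
F $      ) e f f $  output F → ) C
) C $    ) e f f $  match ')'
C $      e f f $    output C → e f f
e f f $  e f f $    match 'e'
f f $    f f $      match 'f'
f $      f $        match 'f'
$        $          accept

The string is accepted.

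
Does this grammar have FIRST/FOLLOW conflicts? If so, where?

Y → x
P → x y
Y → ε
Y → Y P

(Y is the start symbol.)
Nullable non-terminals: Y.
FIRST sets used below: FIRST(Y) = { 'x', ε }, FIRST(P) = { 'x' }

Y: nullable alternative(s) Y → ε; FOLLOW(Y) = { $, 'x' }
  Y → x: FIRST \ {ε} = { 'x' } — overlaps FOLLOW(Y) on { 'x' }: CONFLICT
  Y → ε: FIRST \ {ε} = { } — this is the only nullable alternative, skip
  Y → Y P: FIRST \ {ε} = { 'x' } — overlaps FOLLOW(Y) on { 'x' }: CONFLICT

P has no nullable alternative, so no FIRST/FOLLOW check is needed there.

So the grammar has 2 FIRST/FOLLOW conflicts (marked CONFLICT above).

Answer: Yes. Y → x with FOLLOW(Y) on { 'x' }; Y → Y P with FOLLOW(Y) on { 'x' }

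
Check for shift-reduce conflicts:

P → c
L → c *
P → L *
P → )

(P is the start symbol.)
A shift-reduce conflict occurs when an LR(0) state has both:
  - a complete (reduce) item [A → α .] (dot at the end), and
  - a shift item [B → β . c γ] (dot before a terminal).

Augment with P' → P and build the canonical LR(0) collection (I0 = CLOSURE({[P' → . P]}), then GOTO on every symbol after a dot until no new states appear). It has 7 states:
  I0: { [L → . c *], [P → . )], [P → . L *], [P → . c], [P' → . P] }  — shift
  I1: { [P → ) .] }  — reduce
  I2: { [P → L . *] }  — shift
  I3: { [P' → P .] }  — accept
  I4: { [L → c . *], [P → c .] }  — shift, reduce
  I5: { [L → c * .] }  — reduce
  I6: { [P → L * .] }  — reduce

I4 contains reduce item [P → c .] and shift item [L → c . *] — shift-reduce conflict.

Answer: Yes — I4: [P → c .] vs [L → c . *]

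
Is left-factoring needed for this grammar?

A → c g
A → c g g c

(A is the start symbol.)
Yes, A has productions with common prefix 'c g'

Left-factoring is needed when two productions for the same non-terminal
share a common prefix on the right-hand side.

Productions for A:
  A → c g
  A → c g g c

Found common prefix 'c g' in productions for A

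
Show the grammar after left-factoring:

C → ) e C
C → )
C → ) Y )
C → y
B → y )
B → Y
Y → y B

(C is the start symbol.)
C → ) C'
C' → e C
C' → ε
C' → Y )
C → y
B → y )
B → Y
Y → y B

Left-factoring transforms A → αβ₁ | αβ₂ into A → αA' and A' → β₁ | β₂
(α is the longest common prefix among the alternatives). Repeat until
no nonterminal has two alternatives with a common prefix.

Round 1: C has alternatives sharing prefix ')'. Introduce C': C → ) C'
  Add: C' → e C
  Add: C' → ε
  Add: C' → Y )

No remaining common prefixes — done.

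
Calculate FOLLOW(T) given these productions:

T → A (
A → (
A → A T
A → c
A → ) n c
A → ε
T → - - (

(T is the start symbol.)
To compute FOLLOW(T), find every occurrence of T on a right-hand side N → α T β: add FIRST(β) \ {ε}, and if β is empty or nullable also add FOLLOW(N). Iterate to a fixed point.

T is the start symbol, so $ ∈ FOLLOW(T).
In A → A T: T is at the end, add FOLLOW(A)

The FOLLOW sets referred to above (computed the same way, to a fixed point):
  FOLLOW(A) = { '(', ')', '-', 'c' }

Taking the union: FOLLOW(T) = { $, '(', ')', '-', 'c' }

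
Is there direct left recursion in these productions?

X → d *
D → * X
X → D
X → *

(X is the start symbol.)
No direct left recursion

Direct left recursion occurs when N → N α for some non-terminal N (the right-hand side begins with the left-hand side itself).

X → d *: starts with d
D → * X: starts with '*'
X → D: starts with D
X → *: starts with '*'

No direct left recursion found.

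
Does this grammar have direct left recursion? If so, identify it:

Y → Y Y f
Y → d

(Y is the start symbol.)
Direct left recursion occurs when N → N α for some non-terminal N (the right-hand side begins with the left-hand side itself).

Y → Y Y f: LEFT RECURSIVE (starts with Y)
Y → d: starts with d

The grammar has direct left recursion on: Y.

Answer: Yes, Y is left-recursive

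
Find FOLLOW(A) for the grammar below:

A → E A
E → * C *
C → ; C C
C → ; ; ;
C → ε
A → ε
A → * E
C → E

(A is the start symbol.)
{ $ }

A is the start symbol, so $ ∈ FOLLOW(A).
In A → E A: A is at the end; this adds FOLLOW(A) to itself — nothing new

Taking the union: FOLLOW(A) = { $ }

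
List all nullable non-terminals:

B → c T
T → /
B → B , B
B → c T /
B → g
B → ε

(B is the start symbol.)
ε-productions: B → ε
So B is immediately nullable.
No further non-terminal can be added: every production for the remaining non-terminals contains a terminal or a non-nullable non-terminal.
Nullable = { 'B' }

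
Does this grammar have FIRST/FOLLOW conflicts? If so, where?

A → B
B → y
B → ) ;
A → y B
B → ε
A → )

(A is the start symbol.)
No FIRST/FOLLOW conflicts.

A FIRST/FOLLOW conflict occurs when a non-terminal N has a nullable alternative N → β (β ⇒* ε) and another alternative N → α with FIRST(α) ∩ FOLLOW(N) ≠ ∅: on such a lookahead the parser cannot decide between expanding α and letting N vanish via β.

Nullable non-terminals: A, B.
FIRST sets used below: FIRST(B) = { ')', 'y', ε }

A: nullable alternative(s) A → B; FOLLOW(A) = { $ }
  A → B: FIRST \ {ε} = { ')', 'y' } — this is the only nullable alternative, skip
  A → y B: FIRST \ {ε} = { 'y' } — disjoint from FOLLOW(A)
  A → ): FIRST \ {ε} = { ')' } — disjoint from FOLLOW(A)

B: nullable alternative(s) B → ε; FOLLOW(B) = { $ }
  B → y: FIRST \ {ε} = { 'y' } — disjoint from FOLLOW(B)
  B → ) ;: FIRST \ {ε} = { ')' } — disjoint from FOLLOW(B)
  B → ε: FIRST \ {ε} = { } — this is the only nullable alternative, skip

No FIRST/FOLLOW conflicts found.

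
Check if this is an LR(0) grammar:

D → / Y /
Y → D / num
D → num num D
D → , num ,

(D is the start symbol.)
A grammar is LR(0) if no state in the canonical LR(0) collection has:
  - both a shift item (dot before a terminal) and a complete item (shift-reduce conflict), or
  - two or more complete items (reduce-reduce conflict; the accept item [D' → D .] counts as a complete item here).

Augment with D' → D and build the canonical LR(0) collection (I0 = CLOSURE({[D' → . D]}), then GOTO on every symbol after a dot until no new states appear). It has 14 states:
  I0: { [D → . , num ,], [D → . / Y /], [D → . num num D], [D' → . D] }  — shift
  I1: { [D → , . num ,] }  — shift
  I2: { [D → . , num ,], [D → . / Y /], [D → . num num D], [D → / . Y /], [Y → . D / num] }  — shift
  I3: { [D' → D .] }  — accept
  I4: { [D → num . num D] }  — shift
  I5: { [D → . , num ,], [D → . / Y /], [D → . num num D], [D → num num . D] }  — shift
  I6: { [D → num num D .] }  — reduce
  I7: { [Y → D . / num] }  — shift
  I8: { [D → / Y . /] }  — shift
  I9: { [D → / Y / .] }  — reduce
  I10: { [Y → D / . num] }  — shift
  I11: { [Y → D / num .] }  — reduce
  I12: { [D → , num . ,] }  — shift
  I13: { [D → , num , .] }  — reduce

Every state is either a pure shift/goto state or contains exactly one complete item and nothing to shift — no conflicts. The grammar is LR(0).

Answer: Yes, the grammar is LR(0)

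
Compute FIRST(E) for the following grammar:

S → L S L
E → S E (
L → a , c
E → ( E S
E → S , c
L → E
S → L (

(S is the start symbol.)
To compute FIRST(E), examine every production with E on the left-hand side, reading each right-hand side left to right until a non-nullable symbol is reached.

FIRST sets of the other non-terminals involved (by the same procedure, iterated to a fixed point):
  FIRST(S) = { '(', 'a' }

From E → S E (:
  - S is a non-terminal: add FIRST(S) \ {ε} = { '(', 'a' }
    S is not nullable, so stop
From E → ( E S:
  - '(' is a terminal: add '(' and stop
From E → S , c:
  - S is a non-terminal: add FIRST(S) \ {ε} = { '(', 'a' }
    S is not nullable, so stop

Collecting: FIRST(E) = { '(', 'a' }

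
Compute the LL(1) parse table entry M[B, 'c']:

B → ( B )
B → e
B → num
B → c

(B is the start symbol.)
To find M[B, 'c'], we find productions for B where 'c' is in the predict set (PREDICT(N → α) = (FIRST(α) \ {ε}) ∪ (FOLLOW(N) if α ⇒* ε)).

B → ( B ): PREDICT = { '(' }
B → e: PREDICT = { 'e' }
B → num: PREDICT = { 'num' }
B → c: PREDICT = { 'c' }
  'c' is in predict set, so this production goes in M[B, 'c']

M[B, 'c'] = B → c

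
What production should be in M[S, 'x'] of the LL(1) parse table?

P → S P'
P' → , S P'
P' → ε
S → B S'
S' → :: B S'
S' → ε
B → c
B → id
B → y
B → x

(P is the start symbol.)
To find M[S, 'x'], we find productions for S where 'x' is in the predict set (PREDICT(N → α) = (FIRST(α) \ {ε}) ∪ (FOLLOW(N) if α ⇒* ε)).

Relevant sets:
  FIRST(B) = { 'c', 'id', 'x', 'y' }

S → B S': PREDICT = { 'c', 'id', 'x', 'y' }
  'x' is in predict set, so this production goes in M[S, 'x']

M[S, 'x'] = S → B S'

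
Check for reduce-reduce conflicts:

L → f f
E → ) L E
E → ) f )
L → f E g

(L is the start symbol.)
A reduce-reduce conflict occurs when an LR(0) state has two complete items [A → α .] and [B → β .] — both call for a reduction, and with no lookahead the parser cannot choose between them.

Augment with L' → L and build the canonical LR(0) collection (I0 = CLOSURE({[L' → . L]}), then GOTO on every symbol after a dot until no new states appear). It has 11 states:
  I0: { [L → . f E g], [L → . f f], [L' → . L] }  — shift
  I1: { [L' → L .] }  — accept
  I2: { [E → . ) L E], [E → . ) f )], [L → f . E g], [L → f . f] }  — shift
  I3: { [E → ) . L E], [E → ) . f )], [L → . f E g], [L → . f f] }  — shift
  I4: { [L → f E . g] }  — shift
  I5: { [L → f f .] }  — reduce
  I6: { [L → f E g .] }  — reduce
  I7: { [E → ) L . E], [E → . ) L E], [E → . ) f )] }  — shift
  I8: { [E → ) f . )], [E → . ) L E], [E → . ) f )], [L → f . E g], [L → f . f] }  — shift
  I9: { [E → ) . L E], [E → ) . f )], [E → ) f ) .], [L → . f E g], [L → . f f] }  — shift, reduce
  I10: { [E → ) L E .] }  — reduce

No state contains more than one complete item.

Answer: No reduce-reduce conflicts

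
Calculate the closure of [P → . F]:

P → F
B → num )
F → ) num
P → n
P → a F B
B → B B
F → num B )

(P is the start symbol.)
{ [F → . ) num], [F → . num B )], [P → . F] }

To compute CLOSURE, for each item [A → α.Bβ] where B is a non-terminal, add [B → .γ] for all productions B → γ; repeat for the newly added items until nothing changes.

Start with: [P → . F]
  [P → . F] has the dot before F: add [F → . ) num], [F → . num B )]
No further items can be added.

CLOSURE = { [F → . ) num], [F → . num B )], [P → . F] }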